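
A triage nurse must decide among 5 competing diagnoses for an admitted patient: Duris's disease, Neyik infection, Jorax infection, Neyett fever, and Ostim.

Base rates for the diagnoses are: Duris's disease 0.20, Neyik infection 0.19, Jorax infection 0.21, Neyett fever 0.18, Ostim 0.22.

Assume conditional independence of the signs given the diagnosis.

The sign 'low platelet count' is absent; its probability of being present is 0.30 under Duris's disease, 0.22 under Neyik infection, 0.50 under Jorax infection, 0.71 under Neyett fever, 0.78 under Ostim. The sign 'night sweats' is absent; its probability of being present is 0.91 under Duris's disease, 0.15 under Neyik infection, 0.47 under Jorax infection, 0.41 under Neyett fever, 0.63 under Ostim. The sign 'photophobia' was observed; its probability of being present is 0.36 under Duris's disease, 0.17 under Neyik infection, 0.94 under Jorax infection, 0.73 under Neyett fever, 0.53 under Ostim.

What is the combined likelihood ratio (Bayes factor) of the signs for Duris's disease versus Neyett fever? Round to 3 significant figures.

The Bayes factor is the ratio of the joint likelihoods of the sign pattern under the two hypotheses (using 1 − P(present | H) for each absent sign).
  Duris's disease: (1 − 0.30) × (1 − 0.91) × 0.36 = 0.02268
  Neyett fever: (1 − 0.71) × (1 − 0.41) × 0.73 = 0.1249
Bayes factor = 0.02268 / 0.1249 ≈ 0.182

0.182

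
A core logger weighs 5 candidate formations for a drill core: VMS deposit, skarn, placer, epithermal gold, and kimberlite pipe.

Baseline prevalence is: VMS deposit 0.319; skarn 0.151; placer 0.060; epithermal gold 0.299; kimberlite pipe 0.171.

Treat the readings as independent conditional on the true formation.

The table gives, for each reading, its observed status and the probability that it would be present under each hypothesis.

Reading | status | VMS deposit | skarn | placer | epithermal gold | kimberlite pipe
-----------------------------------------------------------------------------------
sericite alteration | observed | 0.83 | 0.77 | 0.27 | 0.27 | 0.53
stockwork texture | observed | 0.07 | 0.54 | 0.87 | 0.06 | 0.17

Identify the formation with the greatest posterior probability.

skarn

For each hypothesis, the unnormalized posterior weight is prior × product of the reading likelihoods:
  VMS deposit: 0.319 × 0.83 × 0.07 = 0.018534
  skarn: 0.151 × 0.77 × 0.54 = 0.062786
  placer: 0.060 × 0.27 × 0.87 = 0.014094
  epithermal gold: 0.299 × 0.27 × 0.06 = 0.0048438
  kimberlite pipe: 0.171 × 0.53 × 0.17 = 0.015407
Marginal likelihood of the evidence = 0.11566.
P(VMS deposit | evidence) ≈ 0.018534 / 0.11566 ≈ 0.160
P(skarn | evidence) ≈ 0.062786 / 0.11566 ≈ 0.543
P(placer | evidence) ≈ 0.014094 / 0.11566 ≈ 0.122
P(epithermal gold | evidence) ≈ 0.0048438 / 0.11566 ≈ 0.042
P(kimberlite pipe | evidence) ≈ 0.015407 / 0.11566 ≈ 0.133
The largest is 0.543, so skarn is most probable.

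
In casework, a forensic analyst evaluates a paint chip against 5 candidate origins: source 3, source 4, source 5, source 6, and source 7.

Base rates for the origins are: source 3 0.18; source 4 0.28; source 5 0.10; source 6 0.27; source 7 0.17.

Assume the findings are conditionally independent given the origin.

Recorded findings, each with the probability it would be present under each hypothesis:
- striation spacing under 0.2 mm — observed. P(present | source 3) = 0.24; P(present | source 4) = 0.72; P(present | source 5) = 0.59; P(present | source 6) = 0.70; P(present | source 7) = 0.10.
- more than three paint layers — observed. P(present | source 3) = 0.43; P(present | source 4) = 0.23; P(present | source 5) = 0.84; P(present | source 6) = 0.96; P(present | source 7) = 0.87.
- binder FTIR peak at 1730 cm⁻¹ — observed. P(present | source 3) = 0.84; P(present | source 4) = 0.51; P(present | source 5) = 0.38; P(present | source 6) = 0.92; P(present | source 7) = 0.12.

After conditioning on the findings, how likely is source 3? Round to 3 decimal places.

For each hypothesis, the unnormalized posterior weight is prior × product of the finding likelihoods:
  source 3: 0.18 × 0.24 × 0.43 × 0.84 = 0.015604
  source 4: 0.28 × 0.72 × 0.23 × 0.51 = 0.023648
  source 5: 0.10 × 0.59 × 0.84 × 0.38 = 0.018833
  source 6: 0.27 × 0.70 × 0.96 × 0.92 = 0.16692
  source 7: 0.17 × 0.10 × 0.87 × 0.12 = 0.0017748
The unnormalized weights sum to 0.22678.
P(source 3 | evidence) = 0.015604 / 0.22678 ≈ 0.069.

0.069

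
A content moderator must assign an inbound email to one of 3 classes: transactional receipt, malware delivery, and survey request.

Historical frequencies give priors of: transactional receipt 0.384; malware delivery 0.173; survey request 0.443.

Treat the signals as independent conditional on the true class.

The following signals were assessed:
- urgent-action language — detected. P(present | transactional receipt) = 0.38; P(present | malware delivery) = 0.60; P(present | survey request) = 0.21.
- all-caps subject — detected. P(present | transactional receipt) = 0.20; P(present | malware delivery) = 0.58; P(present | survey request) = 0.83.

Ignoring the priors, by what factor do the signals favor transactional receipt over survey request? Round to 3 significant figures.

The Bayes factor is the ratio of the joint likelihoods of the signal pattern under the two hypotheses.
  transactional receipt: 0.38 × 0.20 = 0.076
  survey request: 0.21 × 0.83 = 0.1743
Bayes factor = 0.076 / 0.1743 ≈ 0.436

0.436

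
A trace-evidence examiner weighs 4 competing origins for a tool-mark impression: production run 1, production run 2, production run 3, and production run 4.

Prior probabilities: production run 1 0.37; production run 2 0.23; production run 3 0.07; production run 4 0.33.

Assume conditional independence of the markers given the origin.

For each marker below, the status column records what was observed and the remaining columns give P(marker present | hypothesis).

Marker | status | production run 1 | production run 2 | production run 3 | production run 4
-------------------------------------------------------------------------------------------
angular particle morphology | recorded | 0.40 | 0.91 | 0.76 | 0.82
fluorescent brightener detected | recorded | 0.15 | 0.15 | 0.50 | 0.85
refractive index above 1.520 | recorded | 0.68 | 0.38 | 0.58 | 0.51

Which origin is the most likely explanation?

For each hypothesis, the unnormalized posterior weight is prior × product of the marker likelihoods:
  production run 1: 0.37 × 0.40 × 0.15 × 0.68 = 0.015096
  production run 2: 0.23 × 0.91 × 0.15 × 0.38 = 0.01193
  production run 3: 0.07 × 0.76 × 0.50 × 0.58 = 0.015428
  production run 4: 0.33 × 0.82 × 0.85 × 0.51 = 0.11731
The unnormalized weights sum to 0.15976.
P(production run 1 | evidence) ≈ 0.015096 / 0.15976 ≈ 0.094
P(production run 2 | evidence) ≈ 0.01193 / 0.15976 ≈ 0.075
P(production run 3 | evidence) ≈ 0.015428 / 0.15976 ≈ 0.097
P(production run 4 | evidence) ≈ 0.11731 / 0.15976 ≈ 0.734
The largest is 0.734, so production run 4 is most probable.

production run 4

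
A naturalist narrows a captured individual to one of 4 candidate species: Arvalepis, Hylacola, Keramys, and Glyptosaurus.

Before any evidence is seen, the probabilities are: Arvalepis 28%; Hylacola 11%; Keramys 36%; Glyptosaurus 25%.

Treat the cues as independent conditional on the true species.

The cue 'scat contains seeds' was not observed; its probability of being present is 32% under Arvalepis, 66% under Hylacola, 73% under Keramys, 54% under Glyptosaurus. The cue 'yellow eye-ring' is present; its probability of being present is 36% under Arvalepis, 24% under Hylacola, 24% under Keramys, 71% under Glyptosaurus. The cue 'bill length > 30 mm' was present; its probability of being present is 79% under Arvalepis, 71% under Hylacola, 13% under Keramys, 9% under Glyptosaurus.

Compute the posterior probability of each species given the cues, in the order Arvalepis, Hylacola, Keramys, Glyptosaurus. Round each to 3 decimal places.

0.764, 0.090, 0.043, 0.104

By Bayes' rule with conditional independence, the unnormalized weight for each hypothesis is prior × ∏ likelihoods (using 1 − P(present | H) for each absent cue):
  Arvalepis: 0.28 × (1 − 0.32) × 0.36 × 0.79 = 0.05415
  Hylacola: 0.11 × (1 − 0.66) × 0.24 × 0.71 = 0.006373
  Keramys: 0.36 × (1 − 0.73) × 0.24 × 0.13 = 0.0030326
  Glyptosaurus: 0.25 × (1 − 0.54) × 0.71 × 0.09 = 0.0073485
Marginal likelihood of the evidence = 0.070904.
P(Arvalepis | evidence) = 0.05415 / 0.070904 ≈ 0.764
P(Hylacola | evidence) = 0.006373 / 0.070904 ≈ 0.090
P(Keramys | evidence) = 0.0030326 / 0.070904 ≈ 0.043
P(Glyptosaurus | evidence) = 0.0073485 / 0.070904 ≈ 0.104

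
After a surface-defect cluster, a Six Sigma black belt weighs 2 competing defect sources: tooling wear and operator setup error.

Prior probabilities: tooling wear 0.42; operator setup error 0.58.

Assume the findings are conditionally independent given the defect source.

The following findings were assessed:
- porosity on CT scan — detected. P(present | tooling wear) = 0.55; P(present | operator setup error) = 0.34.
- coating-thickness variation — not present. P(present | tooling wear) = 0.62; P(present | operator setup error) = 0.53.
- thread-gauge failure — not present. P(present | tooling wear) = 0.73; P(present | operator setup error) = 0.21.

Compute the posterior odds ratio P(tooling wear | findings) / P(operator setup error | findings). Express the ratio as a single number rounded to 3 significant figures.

Posterior odds equal prior odds times the likelihood ratio; only the two competing hypotheses matter (using 1 − P(present | H) for each absent finding).
  tooling wear: 0.42 × 0.55 × (1 − 0.62) × (1 − 0.73) = 0.023701
  operator setup error: 0.58 × 0.34 × (1 − 0.53) × (1 − 0.21) = 0.07322
Posterior odds = 0.023701 / 0.07322 ≈ 0.324.

0.324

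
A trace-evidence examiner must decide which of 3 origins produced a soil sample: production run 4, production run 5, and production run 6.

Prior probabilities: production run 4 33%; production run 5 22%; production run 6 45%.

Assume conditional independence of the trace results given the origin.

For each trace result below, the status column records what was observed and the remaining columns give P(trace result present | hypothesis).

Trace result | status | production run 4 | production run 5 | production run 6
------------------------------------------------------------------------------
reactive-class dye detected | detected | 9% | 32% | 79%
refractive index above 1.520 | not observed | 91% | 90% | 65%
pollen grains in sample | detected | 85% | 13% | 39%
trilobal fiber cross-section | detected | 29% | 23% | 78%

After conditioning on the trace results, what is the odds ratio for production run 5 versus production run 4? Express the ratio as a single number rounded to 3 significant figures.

0.319

Unnormalized posterior weight (prior times the trace result likelihoods) for each of the two hypotheses (using 1 − P(present | H) for each absent trace result):
  production run 5: 0.220 × 0.32 × (1 − 0.90) × 0.13 × 0.23 = 0.0002105
  production run 4: 0.330 × 0.09 × (1 − 0.91) × 0.85 × 0.29 = 0.00065889
Posterior odds = 0.0002105 / 0.00065889 ≈ 0.319.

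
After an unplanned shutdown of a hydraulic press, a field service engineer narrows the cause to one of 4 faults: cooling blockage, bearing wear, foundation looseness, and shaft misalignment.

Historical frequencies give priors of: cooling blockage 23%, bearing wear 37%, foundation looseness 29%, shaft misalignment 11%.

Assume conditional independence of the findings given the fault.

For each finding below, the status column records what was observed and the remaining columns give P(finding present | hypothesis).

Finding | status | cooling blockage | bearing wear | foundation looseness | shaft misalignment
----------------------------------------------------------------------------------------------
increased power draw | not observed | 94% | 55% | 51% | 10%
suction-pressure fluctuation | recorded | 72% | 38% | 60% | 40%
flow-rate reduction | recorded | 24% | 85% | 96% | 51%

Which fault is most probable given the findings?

By Bayes' rule with conditional independence, the unnormalized weight for each hypothesis is prior × ∏ likelihoods (using 1 − P(present | H) for each absent finding):
  cooling blockage: 0.23 × (1 − 0.94) × 0.72 × 0.24 = 0.0023846
  bearing wear: 0.37 × (1 − 0.55) × 0.38 × 0.85 = 0.053779
  foundation looseness: 0.29 × (1 − 0.51) × 0.60 × 0.96 = 0.08185
  shaft misalignment: 0.11 × (1 − 0.10) × 0.40 × 0.51 = 0.020196
Normalizing constant Z = 0.0023846 + 0.053779 + 0.08185 + 0.020196 = 0.15821.
P(cooling blockage | evidence) ≈ 0.0023846 / 0.15821 ≈ 0.015
P(bearing wear | evidence) ≈ 0.053779 / 0.15821 ≈ 0.340
P(foundation looseness | evidence) ≈ 0.08185 / 0.15821 ≈ 0.517
P(shaft misalignment | evidence) ≈ 0.020196 / 0.15821 ≈ 0.128
The largest is 0.517, so foundation looseness is most probable.

foundation looseness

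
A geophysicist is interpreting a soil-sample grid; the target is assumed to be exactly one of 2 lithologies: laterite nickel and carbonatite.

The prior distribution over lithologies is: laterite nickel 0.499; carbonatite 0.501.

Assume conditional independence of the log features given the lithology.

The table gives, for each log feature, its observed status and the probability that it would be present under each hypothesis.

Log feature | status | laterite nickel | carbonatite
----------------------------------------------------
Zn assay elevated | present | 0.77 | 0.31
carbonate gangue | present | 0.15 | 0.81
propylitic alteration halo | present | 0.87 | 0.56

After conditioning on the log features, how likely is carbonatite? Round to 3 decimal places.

0.584

By Bayes' rule with conditional independence, the unnormalized weight for each hypothesis is prior × ∏ likelihoods:
  laterite nickel: 0.499 × 0.77 × 0.15 × 0.87 = 0.050142
  carbonatite: 0.501 × 0.31 × 0.81 × 0.56 = 0.070449
Marginal likelihood of the evidence = 0.12059.
P(carbonatite | evidence) = 0.070449 / 0.12059 ≈ 0.584.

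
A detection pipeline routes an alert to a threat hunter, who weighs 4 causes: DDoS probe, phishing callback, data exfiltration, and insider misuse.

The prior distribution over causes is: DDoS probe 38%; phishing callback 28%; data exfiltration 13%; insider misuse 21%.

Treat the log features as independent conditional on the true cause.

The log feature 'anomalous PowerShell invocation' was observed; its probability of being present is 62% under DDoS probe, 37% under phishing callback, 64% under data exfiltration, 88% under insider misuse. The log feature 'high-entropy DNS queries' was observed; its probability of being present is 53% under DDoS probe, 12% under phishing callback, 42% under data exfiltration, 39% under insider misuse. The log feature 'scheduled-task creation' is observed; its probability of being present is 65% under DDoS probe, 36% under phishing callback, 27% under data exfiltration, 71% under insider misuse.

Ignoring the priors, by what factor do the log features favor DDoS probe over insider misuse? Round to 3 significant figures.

Joint likelihood of the log feature pattern under each hypothesis:
  DDoS probe: 0.62 × 0.53 × 0.65 = 0.21359
  insider misuse: 0.88 × 0.39 × 0.71 = 0.24367
Bayes factor = 0.21359 / 0.24367 ≈ 0.877

0.877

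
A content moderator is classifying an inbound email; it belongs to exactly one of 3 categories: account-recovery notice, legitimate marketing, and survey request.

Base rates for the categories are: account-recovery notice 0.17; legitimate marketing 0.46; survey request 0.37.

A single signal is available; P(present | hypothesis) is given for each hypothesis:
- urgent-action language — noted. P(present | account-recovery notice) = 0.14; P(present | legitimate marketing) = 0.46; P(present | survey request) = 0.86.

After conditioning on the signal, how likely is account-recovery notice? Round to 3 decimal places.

By Bayes' rule, the unnormalized weight for each hypothesis is prior × likelihood:
  account-recovery notice: 0.17 × 0.14 = 0.0238
  legitimate marketing: 0.46 × 0.46 = 0.2116
  survey request: 0.37 × 0.86 = 0.3182
Normalizing constant Z = 0.0238 + 0.2116 + 0.3182 = 0.5536.
P(account-recovery notice | evidence) = 0.0238 / 0.5536 ≈ 0.043.

0.043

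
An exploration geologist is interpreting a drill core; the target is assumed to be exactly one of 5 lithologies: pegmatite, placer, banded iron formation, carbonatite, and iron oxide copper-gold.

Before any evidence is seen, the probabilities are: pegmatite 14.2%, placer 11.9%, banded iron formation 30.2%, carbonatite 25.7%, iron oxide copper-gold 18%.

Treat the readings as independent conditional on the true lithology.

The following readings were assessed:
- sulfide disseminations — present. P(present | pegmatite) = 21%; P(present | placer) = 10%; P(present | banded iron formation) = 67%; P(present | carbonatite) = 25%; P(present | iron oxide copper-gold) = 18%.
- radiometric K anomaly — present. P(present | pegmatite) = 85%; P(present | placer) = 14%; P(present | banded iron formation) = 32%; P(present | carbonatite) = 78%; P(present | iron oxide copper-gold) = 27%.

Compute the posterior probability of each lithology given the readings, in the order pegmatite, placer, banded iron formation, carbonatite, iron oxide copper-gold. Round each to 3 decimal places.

0.168, 0.011, 0.430, 0.333, 0.058

For each hypothesis, the unnormalized posterior weight is prior × product of the reading likelihoods:
  pegmatite: 0.142 × 0.21 × 0.85 = 0.025347
  placer: 0.119 × 0.10 × 0.14 = 0.001666
  banded iron formation: 0.302 × 0.67 × 0.32 = 0.064749
  carbonatite: 0.257 × 0.25 × 0.78 = 0.050115
  iron oxide copper-gold: 0.180 × 0.18 × 0.27 = 0.008748
Normalizing constant Z = 0.025347 + 0.001666 + 0.064749 + 0.050115 + 0.008748 = 0.15062.
P(pegmatite | evidence) = 0.025347 / 0.15062 ≈ 0.168
P(placer | evidence) = 0.001666 / 0.15062 ≈ 0.011
P(banded iron formation | evidence) = 0.064749 / 0.15062 ≈ 0.430
P(carbonatite | evidence) = 0.050115 / 0.15062 ≈ 0.333
P(iron oxide copper-gold | evidence) = 0.008748 / 0.15062 ≈ 0.058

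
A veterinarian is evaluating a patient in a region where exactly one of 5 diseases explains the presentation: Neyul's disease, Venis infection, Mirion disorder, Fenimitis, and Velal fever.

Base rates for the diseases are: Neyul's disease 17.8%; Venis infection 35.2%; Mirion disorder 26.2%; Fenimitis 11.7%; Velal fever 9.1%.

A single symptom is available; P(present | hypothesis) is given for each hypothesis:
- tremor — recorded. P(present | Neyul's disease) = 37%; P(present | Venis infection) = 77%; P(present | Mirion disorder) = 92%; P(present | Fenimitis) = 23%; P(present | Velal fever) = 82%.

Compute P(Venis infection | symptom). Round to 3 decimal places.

Multiply each prior by the likelihood of the symptom:
  Neyul's disease: 0.178 × 0.37 = 0.06586
  Venis infection: 0.352 × 0.77 = 0.27104
  Mirion disorder: 0.262 × 0.92 = 0.24104
  Fenimitis: 0.117 × 0.23 = 0.02691
  Velal fever: 0.091 × 0.82 = 0.07462
Marginal likelihood of the evidence = 0.67947.
P(Venis infection | evidence) = 0.27104 / 0.67947 ≈ 0.399.

0.399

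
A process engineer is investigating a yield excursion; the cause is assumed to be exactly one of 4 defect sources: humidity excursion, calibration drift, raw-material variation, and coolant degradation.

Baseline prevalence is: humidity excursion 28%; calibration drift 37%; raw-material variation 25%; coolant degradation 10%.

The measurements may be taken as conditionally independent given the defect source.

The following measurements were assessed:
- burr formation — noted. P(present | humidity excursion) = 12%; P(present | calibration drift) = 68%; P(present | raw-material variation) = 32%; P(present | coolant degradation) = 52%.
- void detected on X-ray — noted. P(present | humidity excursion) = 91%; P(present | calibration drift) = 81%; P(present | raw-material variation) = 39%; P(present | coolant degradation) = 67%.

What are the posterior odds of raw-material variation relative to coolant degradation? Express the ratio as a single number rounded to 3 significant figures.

The normalizing constant cancels in an odds ratio, so compute prior × likelihood for the two hypotheses only:
  raw-material variation: 0.25 × 0.32 × 0.39 = 0.0312
  coolant degradation: 0.10 × 0.52 × 0.67 = 0.03484
Posterior odds = 0.0312 / 0.03484 ≈ 0.896.

0.896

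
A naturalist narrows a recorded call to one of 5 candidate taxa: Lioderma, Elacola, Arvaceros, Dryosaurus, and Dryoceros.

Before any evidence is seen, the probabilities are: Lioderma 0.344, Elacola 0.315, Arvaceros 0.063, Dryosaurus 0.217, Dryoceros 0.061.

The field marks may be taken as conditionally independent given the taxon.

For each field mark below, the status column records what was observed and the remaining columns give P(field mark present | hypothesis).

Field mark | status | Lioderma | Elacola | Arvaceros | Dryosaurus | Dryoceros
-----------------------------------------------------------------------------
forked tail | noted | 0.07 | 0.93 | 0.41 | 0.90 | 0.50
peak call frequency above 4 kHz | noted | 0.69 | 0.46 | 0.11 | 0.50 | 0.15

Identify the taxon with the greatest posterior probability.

By Bayes' rule with conditional independence, the unnormalized weight for each hypothesis is prior × ∏ likelihoods:
  Lioderma: 0.344 × 0.07 × 0.69 = 0.016615
  Elacola: 0.315 × 0.93 × 0.46 = 0.13476
  Arvaceros: 0.063 × 0.41 × 0.11 = 0.0028413
  Dryosaurus: 0.217 × 0.90 × 0.50 = 0.09765
  Dryoceros: 0.061 × 0.50 × 0.15 = 0.004575
The unnormalized weights sum to 0.25644.
P(Lioderma | evidence) ≈ 0.016615 / 0.25644 ≈ 0.065
P(Elacola | evidence) ≈ 0.13476 / 0.25644 ≈ 0.525
P(Arvaceros | evidence) ≈ 0.0028413 / 0.25644 ≈ 0.011
P(Dryosaurus | evidence) ≈ 0.09765 / 0.25644 ≈ 0.381
P(Dryoceros | evidence) ≈ 0.004575 / 0.25644 ≈ 0.018
The largest is 0.525, so Elacola is most probable.

Elacola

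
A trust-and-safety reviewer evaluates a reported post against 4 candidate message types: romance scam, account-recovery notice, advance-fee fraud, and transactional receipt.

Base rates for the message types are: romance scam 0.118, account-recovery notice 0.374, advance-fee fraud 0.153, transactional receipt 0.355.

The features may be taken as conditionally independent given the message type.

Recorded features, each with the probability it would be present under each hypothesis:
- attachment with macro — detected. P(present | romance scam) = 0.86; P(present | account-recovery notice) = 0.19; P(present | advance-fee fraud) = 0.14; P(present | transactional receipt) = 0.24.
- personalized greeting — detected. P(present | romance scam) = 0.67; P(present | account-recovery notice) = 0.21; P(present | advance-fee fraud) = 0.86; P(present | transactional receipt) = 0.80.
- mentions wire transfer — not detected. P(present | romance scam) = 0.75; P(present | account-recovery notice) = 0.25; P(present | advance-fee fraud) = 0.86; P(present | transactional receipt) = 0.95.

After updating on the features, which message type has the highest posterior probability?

romance scam

Multiply each prior by the joint likelihood of the feature pattern (using 1 − P(present | H) for each absent feature):
  romance scam: 0.118 × 0.86 × 0.67 × (1 − 0.75) = 0.016998
  account-recovery notice: 0.374 × 0.19 × 0.21 × (1 − 0.25) = 0.011192
  advance-fee fraud: 0.153 × 0.14 × 0.86 × (1 − 0.86) = 0.002579
  transactional receipt: 0.355 × 0.24 × 0.80 × (1 − 0.95) = 0.003408
The unnormalized weights sum to 0.034177.
P(romance scam | evidence) ≈ 0.016998 / 0.034177 ≈ 0.497
P(account-recovery notice | evidence) ≈ 0.011192 / 0.034177 ≈ 0.327
P(advance-fee fraud | evidence) ≈ 0.002579 / 0.034177 ≈ 0.075
P(transactional receipt | evidence) ≈ 0.003408 / 0.034177 ≈ 0.100
The largest is 0.497, so romance scam is most probable.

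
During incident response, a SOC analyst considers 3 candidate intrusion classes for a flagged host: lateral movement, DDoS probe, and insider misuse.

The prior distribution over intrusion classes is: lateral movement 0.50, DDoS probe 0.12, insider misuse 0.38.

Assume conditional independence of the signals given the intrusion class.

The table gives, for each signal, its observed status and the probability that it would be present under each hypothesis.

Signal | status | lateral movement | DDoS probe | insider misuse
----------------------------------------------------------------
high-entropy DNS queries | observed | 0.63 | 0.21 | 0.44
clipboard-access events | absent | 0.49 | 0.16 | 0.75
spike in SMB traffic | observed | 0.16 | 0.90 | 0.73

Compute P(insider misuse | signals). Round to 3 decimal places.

Multiply each prior by the joint likelihood of the signal pattern (using 1 − P(present | H) for each absent signal):
  lateral movement: 0.50 × 0.63 × (1 − 0.49) × 0.16 = 0.025704
  DDoS probe: 0.12 × 0.21 × (1 − 0.16) × 0.90 = 0.019051
  insider misuse: 0.38 × 0.44 × (1 − 0.75) × 0.73 = 0.030514
Marginal likelihood of the evidence = 0.075269.
P(insider misuse | evidence) = 0.030514 / 0.075269 ≈ 0.405.

0.405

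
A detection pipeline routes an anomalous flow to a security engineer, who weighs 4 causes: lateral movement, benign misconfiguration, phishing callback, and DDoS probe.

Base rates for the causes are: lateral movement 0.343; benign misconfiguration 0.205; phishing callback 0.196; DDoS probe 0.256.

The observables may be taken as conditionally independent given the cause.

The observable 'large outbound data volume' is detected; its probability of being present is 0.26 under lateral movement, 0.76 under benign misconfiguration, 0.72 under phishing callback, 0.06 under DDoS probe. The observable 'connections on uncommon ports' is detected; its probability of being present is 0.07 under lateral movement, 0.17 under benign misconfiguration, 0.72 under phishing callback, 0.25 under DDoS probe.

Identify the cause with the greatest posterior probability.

phishing callback

By Bayes' rule with conditional independence, the unnormalized weight for each hypothesis is prior × ∏ likelihoods:
  lateral movement: 0.343 × 0.26 × 0.07 = 0.0062426
  benign misconfiguration: 0.205 × 0.76 × 0.17 = 0.026486
  phishing callback: 0.196 × 0.72 × 0.72 = 0.10161
  DDoS probe: 0.256 × 0.06 × 0.25 = 0.00384
The unnormalized weights sum to 0.13817.
P(lateral movement | evidence) ≈ 0.0062426 / 0.13817 ≈ 0.045
P(benign misconfiguration | evidence) ≈ 0.026486 / 0.13817 ≈ 0.192
P(phishing callback | evidence) ≈ 0.10161 / 0.13817 ≈ 0.735
P(DDoS probe | evidence) ≈ 0.00384 / 0.13817 ≈ 0.028
The largest is 0.735, so phishing callback is most probable.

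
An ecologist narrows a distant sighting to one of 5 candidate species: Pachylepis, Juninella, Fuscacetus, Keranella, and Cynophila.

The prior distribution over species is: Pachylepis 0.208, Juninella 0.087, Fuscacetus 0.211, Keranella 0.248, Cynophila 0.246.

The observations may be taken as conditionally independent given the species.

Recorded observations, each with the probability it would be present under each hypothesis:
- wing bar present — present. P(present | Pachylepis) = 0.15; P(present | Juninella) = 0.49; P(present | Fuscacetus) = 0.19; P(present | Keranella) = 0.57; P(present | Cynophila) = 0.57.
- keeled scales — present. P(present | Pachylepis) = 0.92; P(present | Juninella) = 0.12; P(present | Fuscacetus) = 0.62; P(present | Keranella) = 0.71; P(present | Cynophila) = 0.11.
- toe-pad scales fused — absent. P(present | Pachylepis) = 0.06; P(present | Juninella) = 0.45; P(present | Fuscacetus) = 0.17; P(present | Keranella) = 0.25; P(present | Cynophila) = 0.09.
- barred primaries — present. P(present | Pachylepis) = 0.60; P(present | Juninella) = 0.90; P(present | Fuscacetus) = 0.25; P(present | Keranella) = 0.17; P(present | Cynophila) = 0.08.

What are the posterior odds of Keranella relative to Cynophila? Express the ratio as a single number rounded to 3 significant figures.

11.4

Posterior odds equal prior odds times the likelihood ratio; only the two competing hypotheses matter (using 1 − P(present | H) for each absent observation).
  Keranella: 0.248 × 0.57 × 0.71 × (1 − 0.25) × 0.17 = 0.012797
  Cynophila: 0.246 × 0.57 × 0.11 × (1 − 0.09) × 0.08 = 0.0011229
Posterior odds = 0.012797 / 0.0011229 ≈ 11.4.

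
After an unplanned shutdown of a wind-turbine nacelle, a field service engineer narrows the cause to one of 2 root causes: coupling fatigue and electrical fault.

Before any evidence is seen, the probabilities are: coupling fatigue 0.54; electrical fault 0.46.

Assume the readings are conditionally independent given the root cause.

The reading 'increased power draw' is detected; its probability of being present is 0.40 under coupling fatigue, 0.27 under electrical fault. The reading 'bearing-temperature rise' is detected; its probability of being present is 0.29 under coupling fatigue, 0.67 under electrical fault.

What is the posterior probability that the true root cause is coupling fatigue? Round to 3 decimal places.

0.429

For each hypothesis, the unnormalized posterior weight is prior × product of the reading likelihoods:
  coupling fatigue: 0.54 × 0.40 × 0.29 = 0.06264
  electrical fault: 0.46 × 0.27 × 0.67 = 0.083214
The unnormalized weights sum to 0.14585.
P(coupling fatigue | evidence) = 0.06264 / 0.14585 ≈ 0.429.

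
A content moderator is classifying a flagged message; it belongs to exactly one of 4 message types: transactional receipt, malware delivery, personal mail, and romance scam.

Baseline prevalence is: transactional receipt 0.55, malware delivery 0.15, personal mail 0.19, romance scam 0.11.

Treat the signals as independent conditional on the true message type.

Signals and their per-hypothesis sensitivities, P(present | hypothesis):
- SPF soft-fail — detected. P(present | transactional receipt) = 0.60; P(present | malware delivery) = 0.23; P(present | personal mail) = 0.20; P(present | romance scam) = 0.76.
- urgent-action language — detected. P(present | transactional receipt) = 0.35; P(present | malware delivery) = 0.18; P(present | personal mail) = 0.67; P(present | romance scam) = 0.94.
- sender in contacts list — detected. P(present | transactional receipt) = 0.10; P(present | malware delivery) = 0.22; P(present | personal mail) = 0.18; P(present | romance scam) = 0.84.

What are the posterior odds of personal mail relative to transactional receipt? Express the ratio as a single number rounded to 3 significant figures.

Posterior odds equal prior odds times the likelihood ratio; only the two competing hypotheses matter.
  personal mail: 0.19 × 0.20 × 0.67 × 0.18 = 0.0045828
  transactional receipt: 0.55 × 0.60 × 0.35 × 0.10 = 0.01155
Odds(personal mail : transactional receipt) = 0.0045828 / 0.01155 ≈ 0.397.

0.397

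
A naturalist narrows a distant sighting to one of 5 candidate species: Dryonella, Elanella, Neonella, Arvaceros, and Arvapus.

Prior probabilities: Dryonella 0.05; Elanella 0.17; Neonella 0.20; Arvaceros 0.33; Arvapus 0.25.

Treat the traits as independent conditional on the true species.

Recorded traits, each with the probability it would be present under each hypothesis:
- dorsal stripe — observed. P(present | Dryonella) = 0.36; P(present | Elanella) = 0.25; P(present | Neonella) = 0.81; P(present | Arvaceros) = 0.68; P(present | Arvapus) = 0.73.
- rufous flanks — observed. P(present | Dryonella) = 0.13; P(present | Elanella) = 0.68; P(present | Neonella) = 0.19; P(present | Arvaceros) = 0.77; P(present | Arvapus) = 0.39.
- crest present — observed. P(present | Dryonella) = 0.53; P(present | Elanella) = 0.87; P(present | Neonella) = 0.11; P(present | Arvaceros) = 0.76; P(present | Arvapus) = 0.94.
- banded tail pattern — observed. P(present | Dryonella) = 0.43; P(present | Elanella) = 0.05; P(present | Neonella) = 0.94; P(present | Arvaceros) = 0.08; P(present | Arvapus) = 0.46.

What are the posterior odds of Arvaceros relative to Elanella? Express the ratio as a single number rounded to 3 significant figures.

Posterior odds equal prior odds times the likelihood ratio; only the two competing hypotheses matter.
  Arvaceros: 0.33 × 0.68 × 0.77 × 0.76 × 0.08 = 0.010506
  Elanella: 0.17 × 0.25 × 0.68 × 0.87 × 0.05 = 0.0012572
Posterior odds = 0.010506 / 0.0012572 ≈ 8.36.

8.36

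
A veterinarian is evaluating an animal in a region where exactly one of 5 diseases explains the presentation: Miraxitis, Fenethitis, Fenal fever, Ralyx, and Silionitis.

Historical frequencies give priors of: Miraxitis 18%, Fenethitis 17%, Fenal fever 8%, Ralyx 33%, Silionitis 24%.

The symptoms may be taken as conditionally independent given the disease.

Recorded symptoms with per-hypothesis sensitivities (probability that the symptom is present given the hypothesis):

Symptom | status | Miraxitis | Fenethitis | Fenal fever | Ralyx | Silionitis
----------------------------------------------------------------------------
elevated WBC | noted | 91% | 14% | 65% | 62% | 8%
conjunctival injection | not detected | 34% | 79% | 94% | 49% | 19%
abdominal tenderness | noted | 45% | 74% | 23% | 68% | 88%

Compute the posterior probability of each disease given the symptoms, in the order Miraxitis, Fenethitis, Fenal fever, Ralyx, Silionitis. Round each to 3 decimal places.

Multiply each prior by the joint likelihood of the symptom pattern (using 1 − P(present | H) for each absent symptom):
  Miraxitis: 0.18 × 0.91 × (1 − 0.34) × 0.45 = 0.048649
  Fenethitis: 0.17 × 0.14 × (1 − 0.79) × 0.74 = 0.0036985
  Fenal fever: 0.08 × 0.65 × (1 − 0.94) × 0.23 = 0.0007176
  Ralyx: 0.33 × 0.62 × (1 − 0.49) × 0.68 = 0.070955
  Silionitis: 0.24 × 0.08 × (1 − 0.19) × 0.88 = 0.013686
Marginal likelihood of the evidence = 0.13771.
P(Miraxitis | evidence) = 0.048649 / 0.13771 ≈ 0.353
P(Fenethitis | evidence) = 0.0036985 / 0.13771 ≈ 0.027
P(Fenal fever | evidence) = 0.0007176 / 0.13771 ≈ 0.005
P(Ralyx | evidence) = 0.070955 / 0.13771 ≈ 0.515
P(Silionitis | evidence) = 0.013686 / 0.13771 ≈ 0.099

0.353, 0.027, 0.005, 0.515, 0.099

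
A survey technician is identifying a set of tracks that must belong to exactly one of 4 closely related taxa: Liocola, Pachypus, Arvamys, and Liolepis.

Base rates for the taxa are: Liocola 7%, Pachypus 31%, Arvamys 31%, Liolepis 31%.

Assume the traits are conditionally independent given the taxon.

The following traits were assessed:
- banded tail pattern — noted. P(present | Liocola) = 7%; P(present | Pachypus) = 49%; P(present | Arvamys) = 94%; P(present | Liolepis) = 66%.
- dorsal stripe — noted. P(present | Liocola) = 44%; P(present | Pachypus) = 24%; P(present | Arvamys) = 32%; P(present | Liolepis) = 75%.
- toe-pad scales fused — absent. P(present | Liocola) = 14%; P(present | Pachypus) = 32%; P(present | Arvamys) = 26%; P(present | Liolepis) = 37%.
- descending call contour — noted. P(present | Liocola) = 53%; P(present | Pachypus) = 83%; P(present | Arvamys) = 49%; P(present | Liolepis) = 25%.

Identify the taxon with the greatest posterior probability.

Arvamys

Multiply each prior by the joint likelihood of the trait pattern (using 1 − P(present | H) for each absent trait):
  Liocola: 0.07 × 0.07 × 0.44 × (1 − 0.14) × 0.53 = 0.0009827
  Pachypus: 0.31 × 0.49 × 0.24 × (1 − 0.32) × 0.83 = 0.020576
  Arvamys: 0.31 × 0.94 × 0.32 × (1 − 0.26) × 0.49 = 0.033812
  Liolepis: 0.31 × 0.66 × 0.75 × (1 − 0.37) × 0.25 = 0.024168
Marginal likelihood of the evidence = 0.079539.
P(Liocola | evidence) ≈ 0.0009827 / 0.079539 ≈ 0.012
P(Pachypus | evidence) ≈ 0.020576 / 0.079539 ≈ 0.259
P(Arvamys | evidence) ≈ 0.033812 / 0.079539 ≈ 0.425
P(Liolepis | evidence) ≈ 0.024168 / 0.079539 ≈ 0.304
The largest is 0.425, so Arvamys is most probable.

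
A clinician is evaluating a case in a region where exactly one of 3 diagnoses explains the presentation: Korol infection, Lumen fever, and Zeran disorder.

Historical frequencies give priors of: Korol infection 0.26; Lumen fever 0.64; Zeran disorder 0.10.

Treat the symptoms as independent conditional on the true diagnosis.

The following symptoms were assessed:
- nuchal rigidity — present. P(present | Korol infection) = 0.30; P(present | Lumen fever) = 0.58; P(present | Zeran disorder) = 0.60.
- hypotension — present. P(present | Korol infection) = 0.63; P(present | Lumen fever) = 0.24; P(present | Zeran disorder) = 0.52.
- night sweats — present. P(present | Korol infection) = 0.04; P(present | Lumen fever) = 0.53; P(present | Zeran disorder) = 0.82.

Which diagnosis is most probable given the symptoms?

For each hypothesis, the unnormalized posterior weight is prior × product of the symptom likelihoods:
  Korol infection: 0.26 × 0.30 × 0.63 × 0.04 = 0.0019656
  Lumen fever: 0.64 × 0.58 × 0.24 × 0.53 = 0.047217
  Zeran disorder: 0.10 × 0.60 × 0.52 × 0.82 = 0.025584
Normalizing constant Z = 0.0019656 + 0.047217 + 0.025584 = 0.074766.
P(Korol infection | evidence) ≈ 0.0019656 / 0.074766 ≈ 0.026
P(Lumen fever | evidence) ≈ 0.047217 / 0.074766 ≈ 0.632
P(Zeran disorder | evidence) ≈ 0.025584 / 0.074766 ≈ 0.342
The largest is 0.632, so Lumen fever is most probable.

Lumen fever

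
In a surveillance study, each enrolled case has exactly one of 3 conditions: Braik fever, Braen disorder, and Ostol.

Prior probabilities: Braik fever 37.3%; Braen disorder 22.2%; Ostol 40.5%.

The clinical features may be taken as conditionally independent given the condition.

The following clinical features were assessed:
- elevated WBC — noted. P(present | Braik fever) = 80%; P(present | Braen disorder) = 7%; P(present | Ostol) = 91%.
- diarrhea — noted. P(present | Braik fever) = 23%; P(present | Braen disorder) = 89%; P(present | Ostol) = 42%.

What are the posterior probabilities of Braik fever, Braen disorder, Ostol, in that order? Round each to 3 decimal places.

By Bayes' rule with conditional independence, the unnormalized weight for each hypothesis is prior × ∏ likelihoods:
  Braik fever: 0.373 × 0.80 × 0.23 = 0.068632
  Braen disorder: 0.222 × 0.07 × 0.89 = 0.013831
  Ostol: 0.405 × 0.91 × 0.42 = 0.15479
Normalizing constant Z = 0.068632 + 0.013831 + 0.15479 = 0.23725.
P(Braik fever | evidence) = 0.068632 / 0.23725 ≈ 0.289
P(Braen disorder | evidence) = 0.013831 / 0.23725 ≈ 0.058
P(Ostol | evidence) = 0.15479 / 0.23725 ≈ 0.652

0.289, 0.058, 0.652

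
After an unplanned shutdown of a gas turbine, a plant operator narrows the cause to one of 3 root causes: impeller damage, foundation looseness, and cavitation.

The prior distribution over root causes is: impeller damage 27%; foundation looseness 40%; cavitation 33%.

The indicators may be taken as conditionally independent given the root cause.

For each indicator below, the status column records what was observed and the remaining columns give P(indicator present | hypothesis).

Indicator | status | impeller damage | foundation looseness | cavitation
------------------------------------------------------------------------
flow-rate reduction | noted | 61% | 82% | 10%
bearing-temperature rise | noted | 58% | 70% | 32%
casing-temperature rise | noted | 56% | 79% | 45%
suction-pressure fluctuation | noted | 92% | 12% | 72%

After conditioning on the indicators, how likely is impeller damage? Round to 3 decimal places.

Multiply each prior by the joint likelihood of the indicator pattern:
  impeller damage: 0.27 × 0.61 × 0.58 × 0.56 × 0.92 = 0.049215
  foundation looseness: 0.40 × 0.82 × 0.70 × 0.79 × 0.12 = 0.021766
  cavitation: 0.33 × 0.10 × 0.32 × 0.45 × 0.72 = 0.0034214
The unnormalized weights sum to 0.074403.
P(impeller damage | evidence) = 0.049215 / 0.074403 ≈ 0.661.

0.661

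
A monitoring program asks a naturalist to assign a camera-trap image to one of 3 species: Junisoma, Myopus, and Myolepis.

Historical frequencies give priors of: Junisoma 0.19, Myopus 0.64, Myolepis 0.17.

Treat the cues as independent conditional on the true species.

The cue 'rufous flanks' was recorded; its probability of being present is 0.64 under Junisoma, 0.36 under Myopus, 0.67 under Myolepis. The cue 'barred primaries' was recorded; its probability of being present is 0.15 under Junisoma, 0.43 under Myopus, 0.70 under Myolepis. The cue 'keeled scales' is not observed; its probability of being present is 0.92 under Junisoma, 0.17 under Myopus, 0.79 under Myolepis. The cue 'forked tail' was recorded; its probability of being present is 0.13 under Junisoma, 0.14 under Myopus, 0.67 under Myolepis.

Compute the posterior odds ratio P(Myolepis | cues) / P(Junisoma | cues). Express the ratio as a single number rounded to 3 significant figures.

Unnormalized posterior weight (prior times the cue likelihoods) for each of the two hypotheses (using 1 − P(present | H) for each absent cue):
  Myolepis: 0.17 × 0.67 × 0.70 × (1 − 0.79) × 0.67 = 0.011218
  Junisoma: 0.19 × 0.64 × 0.15 × (1 − 0.92) × 0.13 = 0.0001897
Odds(Myolepis : Junisoma) = 0.011218 / 0.0001897 ≈ 59.1.

59.1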